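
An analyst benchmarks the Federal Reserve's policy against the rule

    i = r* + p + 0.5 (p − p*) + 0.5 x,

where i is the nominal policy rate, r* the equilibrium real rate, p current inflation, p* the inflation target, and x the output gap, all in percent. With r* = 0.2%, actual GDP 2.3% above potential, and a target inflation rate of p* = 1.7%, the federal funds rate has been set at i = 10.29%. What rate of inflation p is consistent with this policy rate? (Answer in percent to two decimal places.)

6.53%

Output 2.3% above potential → x = 2.3.
Collecting p: i = r* + (1 + 0.5) p − 0.5 p* + 0.5 x
1.5 p = 10.29 − 0.2 + 0.5 × 1.7 − 0.5 × 2.3 = 9.79
p = 9.79 / 1.5 = 6.53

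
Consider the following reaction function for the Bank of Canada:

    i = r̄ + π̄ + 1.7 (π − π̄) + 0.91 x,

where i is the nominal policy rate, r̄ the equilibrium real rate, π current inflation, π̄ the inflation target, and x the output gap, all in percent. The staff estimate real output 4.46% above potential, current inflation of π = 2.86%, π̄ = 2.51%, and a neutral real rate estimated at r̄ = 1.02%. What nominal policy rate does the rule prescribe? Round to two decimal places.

Output 4.46% above potential → x = 4.46.
i = 1.02 + 2.51 + 1.7 × (2.86 − 2.51) + 0.91 × 4.46
   = 1.02 + 2.51 + 0.595 + 4.0586 = 8.18

8.18%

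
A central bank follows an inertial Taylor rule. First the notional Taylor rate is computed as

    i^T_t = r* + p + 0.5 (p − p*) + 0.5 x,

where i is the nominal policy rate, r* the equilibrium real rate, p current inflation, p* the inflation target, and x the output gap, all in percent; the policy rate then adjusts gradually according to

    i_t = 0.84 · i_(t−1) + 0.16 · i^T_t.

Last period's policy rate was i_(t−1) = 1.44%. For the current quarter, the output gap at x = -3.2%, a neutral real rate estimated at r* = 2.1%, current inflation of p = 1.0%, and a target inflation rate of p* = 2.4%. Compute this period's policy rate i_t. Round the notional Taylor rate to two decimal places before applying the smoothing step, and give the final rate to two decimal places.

i^T_t = 2.1 + 1.0 + 0.5 × (1.0 − 2.4) + 0.5 × (-3.2)
   = 2.1 + 1 − 0.7 − 1.6 = 0.80
i_t = 0.84 × 1.44 + 0.16 × 0.80 = 1.2096 + 0.128 = 1.34

1.34%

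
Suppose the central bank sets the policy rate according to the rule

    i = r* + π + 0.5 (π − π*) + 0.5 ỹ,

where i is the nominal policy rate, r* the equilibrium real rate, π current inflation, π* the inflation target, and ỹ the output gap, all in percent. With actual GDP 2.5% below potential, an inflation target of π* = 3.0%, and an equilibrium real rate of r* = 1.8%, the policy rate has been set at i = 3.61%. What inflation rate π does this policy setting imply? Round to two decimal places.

3.04%

Output 2.5% below potential → ỹ = -2.5.
Collecting π: i = r* + (1 + 0.5) π − 0.5 π* + 0.5 ỹ
1.5 π = 3.61 − 1.8 + 0.5 × 3.0 − 0.5 × (-2.5) = 4.56
π = 4.56 / 1.5 = 3.04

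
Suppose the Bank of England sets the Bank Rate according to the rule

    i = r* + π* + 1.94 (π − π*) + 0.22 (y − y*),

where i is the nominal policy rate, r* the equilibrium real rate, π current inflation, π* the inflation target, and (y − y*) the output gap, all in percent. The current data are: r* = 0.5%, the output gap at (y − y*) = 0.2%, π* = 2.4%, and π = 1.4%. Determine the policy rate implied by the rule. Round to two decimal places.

i = 0.5 + 2.4 + 1.94 × (1.4 − 2.4) + 0.22 × 0.2
   = 0.5 + 2.4 − 1.94 + 0.044 = 1.00

1.00%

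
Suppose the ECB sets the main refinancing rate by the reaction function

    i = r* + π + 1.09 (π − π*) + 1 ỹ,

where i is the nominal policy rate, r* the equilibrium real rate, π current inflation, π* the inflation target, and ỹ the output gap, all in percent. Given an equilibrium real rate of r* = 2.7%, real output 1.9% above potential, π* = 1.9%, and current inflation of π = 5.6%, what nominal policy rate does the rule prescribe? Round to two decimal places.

Output 1.9% above potential → ỹ = 1.9.
i = 2.7 + 5.6 + 1.09 × (5.6 − 1.9) + 1 × 1.9
   = 2.7 + 5.6 + 4.033 + 1.9 = 14.23

14.23%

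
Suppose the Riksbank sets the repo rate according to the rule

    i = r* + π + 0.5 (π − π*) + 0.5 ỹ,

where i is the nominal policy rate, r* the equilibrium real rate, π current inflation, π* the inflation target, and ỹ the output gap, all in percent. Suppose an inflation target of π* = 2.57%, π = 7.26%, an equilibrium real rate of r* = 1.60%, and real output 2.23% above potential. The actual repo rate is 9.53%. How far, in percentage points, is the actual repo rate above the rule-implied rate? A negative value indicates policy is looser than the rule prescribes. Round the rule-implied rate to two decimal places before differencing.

-2.79 pp

Output 2.23% above potential → ỹ = 2.23.
i = 1.60 + 7.26 + 0.5 × (7.26 − 2.57) + 0.5 × 2.23
   = 1.60 + 7.26 + 2.345 + 1.115 = 12.32
Deviation = 9.53 − 12.32 = -2.79 pp.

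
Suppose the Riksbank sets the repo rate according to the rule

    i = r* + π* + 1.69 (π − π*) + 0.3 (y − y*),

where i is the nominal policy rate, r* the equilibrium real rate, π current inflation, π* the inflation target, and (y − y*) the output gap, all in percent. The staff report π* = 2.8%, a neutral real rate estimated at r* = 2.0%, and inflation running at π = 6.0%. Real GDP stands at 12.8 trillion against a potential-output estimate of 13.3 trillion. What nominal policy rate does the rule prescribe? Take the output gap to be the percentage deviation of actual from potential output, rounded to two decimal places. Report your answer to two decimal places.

9.08%

Output gap = 100 × (12.8 − 13.3) / 13.3 = -3.76%.
i = 2.00 + 2.80 + 1.69 × (6.00 − 2.80) + 0.3 × (-3.76)
   = 2.00 + 2.8 + 5.408 − 1.128 = 9.08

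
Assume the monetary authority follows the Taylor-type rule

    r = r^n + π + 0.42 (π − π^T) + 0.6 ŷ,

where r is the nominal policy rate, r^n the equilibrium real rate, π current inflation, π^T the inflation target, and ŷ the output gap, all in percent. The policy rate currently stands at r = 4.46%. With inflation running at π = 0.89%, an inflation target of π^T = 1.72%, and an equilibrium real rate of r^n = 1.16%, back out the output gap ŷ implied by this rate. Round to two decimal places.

0.6 ŷ = 4.46 − 1.16 − 0.89 − 0.42 × (0.89 − 1.72) = 2.7586
ŷ = 2.7586 / 0.6 = 4.60

4.60%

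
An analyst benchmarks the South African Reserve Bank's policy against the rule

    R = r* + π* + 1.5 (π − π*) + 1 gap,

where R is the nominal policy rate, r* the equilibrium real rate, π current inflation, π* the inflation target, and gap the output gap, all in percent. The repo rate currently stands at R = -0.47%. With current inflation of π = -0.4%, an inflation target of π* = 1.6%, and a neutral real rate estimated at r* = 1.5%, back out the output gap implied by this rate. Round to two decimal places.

-0.57%

1 gap = -0.47 − 1.5 − 1.6 − 1.5 × ((-0.4) − 1.6) = -0.57
gap = -0.57 / 1 = -0.57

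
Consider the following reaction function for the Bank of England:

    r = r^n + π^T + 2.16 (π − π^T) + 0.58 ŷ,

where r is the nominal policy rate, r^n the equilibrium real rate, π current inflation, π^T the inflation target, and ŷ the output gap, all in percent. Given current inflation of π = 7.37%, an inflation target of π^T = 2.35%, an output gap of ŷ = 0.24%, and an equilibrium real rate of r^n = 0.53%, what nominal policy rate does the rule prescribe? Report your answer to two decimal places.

r = 0.53 + 2.35 + 2.16 × (7.37 − 2.35) + 0.58 × 0.24
   = 0.53 + 2.35 + 10.8432 + 0.1392 = 13.86

13.86%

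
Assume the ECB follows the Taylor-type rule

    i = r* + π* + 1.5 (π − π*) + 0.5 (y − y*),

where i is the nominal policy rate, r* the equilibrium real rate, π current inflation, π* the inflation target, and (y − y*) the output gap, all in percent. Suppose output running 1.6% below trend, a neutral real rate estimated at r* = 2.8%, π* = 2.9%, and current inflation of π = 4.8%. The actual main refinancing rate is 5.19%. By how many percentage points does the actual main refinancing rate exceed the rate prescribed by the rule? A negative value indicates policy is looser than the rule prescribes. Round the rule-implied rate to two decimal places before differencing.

-2.56 pp

Output 1.6% below potential → (y − y*) = -1.6.
i = 2.8 + 2.9 + 1.5 × (4.8 − 2.9) + 0.5 × (-1.6)
   = 2.8 + 2.9 + 2.85 − 0.8 = 7.75
Deviation = 5.19 − 7.75 = -2.56 pp.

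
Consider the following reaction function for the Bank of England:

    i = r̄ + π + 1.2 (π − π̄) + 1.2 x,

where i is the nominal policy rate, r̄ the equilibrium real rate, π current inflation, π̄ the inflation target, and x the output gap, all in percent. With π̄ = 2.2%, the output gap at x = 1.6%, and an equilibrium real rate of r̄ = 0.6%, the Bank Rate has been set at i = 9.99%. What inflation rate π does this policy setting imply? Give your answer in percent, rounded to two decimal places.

Collecting π: i = r̄ + (1 + 1.2) π − 1.2 π̄ + 1.2 x
2.2 π = 9.99 − 0.6 + 1.2 × 2.2 − 1.2 × 1.6 = 10.11
π = 10.11 / 2.2 = 4.60

4.60%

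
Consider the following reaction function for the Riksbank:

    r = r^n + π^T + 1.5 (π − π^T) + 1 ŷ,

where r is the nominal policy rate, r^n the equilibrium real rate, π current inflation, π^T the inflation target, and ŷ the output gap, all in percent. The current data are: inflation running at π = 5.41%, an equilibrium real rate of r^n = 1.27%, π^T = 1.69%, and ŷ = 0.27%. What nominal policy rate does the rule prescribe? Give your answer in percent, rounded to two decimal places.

r = 1.27 + 1.69 + 1.5 × (5.41 − 1.69) + 1 × 0.27
   = 1.27 + 1.69 + 5.58 + 0.27 = 8.81

8.81%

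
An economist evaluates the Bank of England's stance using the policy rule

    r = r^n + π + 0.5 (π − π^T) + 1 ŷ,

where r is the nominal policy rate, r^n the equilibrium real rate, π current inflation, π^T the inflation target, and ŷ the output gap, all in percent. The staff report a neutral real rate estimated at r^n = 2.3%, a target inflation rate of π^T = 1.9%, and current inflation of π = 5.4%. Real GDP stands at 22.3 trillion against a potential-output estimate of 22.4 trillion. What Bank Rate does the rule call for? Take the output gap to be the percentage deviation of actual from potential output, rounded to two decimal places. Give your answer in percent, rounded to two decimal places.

Output gap = 100 × (22.3 − 22.4) / 22.4 = -0.45%.
r = 2.30 + 5.40 + 0.5 × (5.40 − 1.90) + 1 × (-0.45)
   = 2.30 + 5.4 + 1.75 − 0.45 = 9.00

9.00%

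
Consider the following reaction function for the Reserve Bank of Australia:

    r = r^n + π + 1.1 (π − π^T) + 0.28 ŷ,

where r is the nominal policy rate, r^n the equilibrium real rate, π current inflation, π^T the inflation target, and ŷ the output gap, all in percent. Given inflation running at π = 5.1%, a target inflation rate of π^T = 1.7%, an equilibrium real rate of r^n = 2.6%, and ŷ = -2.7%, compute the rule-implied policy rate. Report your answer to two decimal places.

10.68%

r = 2.6 + 5.1 + 1.1 × (5.1 − 1.7) + 0.28 × (-2.7)
   = 2.6 + 5.1 + 3.74 − 0.756 = 10.68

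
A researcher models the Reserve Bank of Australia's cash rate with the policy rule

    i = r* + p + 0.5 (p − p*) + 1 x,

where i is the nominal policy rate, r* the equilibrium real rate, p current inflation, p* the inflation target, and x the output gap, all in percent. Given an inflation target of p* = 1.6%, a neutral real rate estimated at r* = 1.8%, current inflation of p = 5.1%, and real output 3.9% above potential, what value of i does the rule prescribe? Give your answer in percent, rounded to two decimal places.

Output 3.9% above potential → x = 3.9.
i = 1.8 + 5.1 + 0.5 × (5.1 − 1.6) + 1 × 3.9
   = 1.8 + 5.1 + 1.75 + 3.9 = 12.55

12.55%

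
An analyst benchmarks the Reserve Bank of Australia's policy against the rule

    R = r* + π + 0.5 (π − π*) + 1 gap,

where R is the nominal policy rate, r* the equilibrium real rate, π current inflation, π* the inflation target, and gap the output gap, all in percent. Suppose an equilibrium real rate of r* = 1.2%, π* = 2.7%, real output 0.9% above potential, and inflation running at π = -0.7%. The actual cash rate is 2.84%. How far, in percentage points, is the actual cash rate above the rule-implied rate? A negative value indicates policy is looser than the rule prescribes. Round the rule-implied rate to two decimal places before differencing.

Output 0.9% above potential → gap = 0.9.
R = 1.2 + (-0.7) + 0.5 × (-0.7 − 2.7) + 1 × 0.9
   = 1.2 − 0.7 − 1.7 + 0.9 = -0.30
Deviation = 2.84 − (-0.30) = 3.14 pp.

3.14 pp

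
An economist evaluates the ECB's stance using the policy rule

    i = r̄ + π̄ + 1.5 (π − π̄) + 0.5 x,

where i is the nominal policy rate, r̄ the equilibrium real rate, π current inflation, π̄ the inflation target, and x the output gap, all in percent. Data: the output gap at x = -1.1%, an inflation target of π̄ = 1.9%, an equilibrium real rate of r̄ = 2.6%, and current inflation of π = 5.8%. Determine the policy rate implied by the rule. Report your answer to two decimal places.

i = 2.6 + 1.9 + 1.5 × (5.8 − 1.9) + 0.5 × (-1.1)
   = 2.6 + 1.9 + 5.85 − 0.55 = 9.80

9.80%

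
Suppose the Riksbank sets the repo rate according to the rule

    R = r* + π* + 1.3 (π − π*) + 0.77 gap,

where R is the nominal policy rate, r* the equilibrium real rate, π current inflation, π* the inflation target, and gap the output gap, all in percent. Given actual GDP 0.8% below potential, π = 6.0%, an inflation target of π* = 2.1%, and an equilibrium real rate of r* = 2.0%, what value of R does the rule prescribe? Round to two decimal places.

Output 0.8% below potential → gap = -0.8.
R = 2.0 + 2.1 + 1.3 × (6.0 − 2.1) + 0.77 × (-0.8)
   = 2.0 + 2.1 + 5.07 − 0.616 = 8.55

8.55%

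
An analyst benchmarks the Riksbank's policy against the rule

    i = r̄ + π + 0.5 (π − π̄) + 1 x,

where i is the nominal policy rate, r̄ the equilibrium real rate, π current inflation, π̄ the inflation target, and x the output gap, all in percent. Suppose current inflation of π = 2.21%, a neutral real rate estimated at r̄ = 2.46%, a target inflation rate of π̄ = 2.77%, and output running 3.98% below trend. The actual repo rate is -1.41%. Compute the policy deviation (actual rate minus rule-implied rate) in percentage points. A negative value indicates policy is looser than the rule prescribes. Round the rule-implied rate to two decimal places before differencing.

Output 3.98% below potential → x = -3.98.
i = 2.46 + 2.21 + 0.5 × (2.21 − 2.77) + 1 × (-3.98)
   = 2.46 + 2.21 − 0.28 − 3.98 = 0.41
Deviation = -1.41 − 0.41 = -1.82 pp.

-1.82 pp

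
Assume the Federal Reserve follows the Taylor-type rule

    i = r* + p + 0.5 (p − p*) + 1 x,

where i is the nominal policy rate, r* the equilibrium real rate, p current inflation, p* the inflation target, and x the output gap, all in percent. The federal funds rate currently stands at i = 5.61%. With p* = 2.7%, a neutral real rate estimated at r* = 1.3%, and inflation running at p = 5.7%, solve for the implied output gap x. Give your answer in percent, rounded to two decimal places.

-2.89%

1 x = 5.61 − 1.3 − 5.7 − 0.5 × (5.7 − 2.7) = -2.89
x = -2.89 / 1 = -2.89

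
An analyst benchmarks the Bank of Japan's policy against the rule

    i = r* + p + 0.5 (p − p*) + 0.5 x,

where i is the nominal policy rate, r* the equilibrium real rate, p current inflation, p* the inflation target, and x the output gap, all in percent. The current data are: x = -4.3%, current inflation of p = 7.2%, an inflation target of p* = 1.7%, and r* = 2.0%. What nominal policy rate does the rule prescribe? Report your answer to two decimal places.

i = 2.0 + 7.2 + 0.5 × (7.2 − 1.7) + 0.5 × (-4.3)
   = 2.0 + 7.2 + 2.75 − 2.15 = 9.80

9.80%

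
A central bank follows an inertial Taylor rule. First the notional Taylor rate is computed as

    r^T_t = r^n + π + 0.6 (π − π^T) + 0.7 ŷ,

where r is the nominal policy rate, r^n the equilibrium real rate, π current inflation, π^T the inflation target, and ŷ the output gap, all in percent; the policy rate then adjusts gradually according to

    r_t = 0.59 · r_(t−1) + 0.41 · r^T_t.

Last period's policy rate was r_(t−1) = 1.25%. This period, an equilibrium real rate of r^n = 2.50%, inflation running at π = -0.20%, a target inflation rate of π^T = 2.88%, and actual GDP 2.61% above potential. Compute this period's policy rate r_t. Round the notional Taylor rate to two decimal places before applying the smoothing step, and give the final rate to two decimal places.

Output 2.61% above potential → ŷ = 2.61.
r^T_t = 2.50 + (-0.20) + 0.6 × (-0.20 − 2.88) + 0.7 × 2.61
   = 2.50 − 0.2 − 1.848 + 1.827 = 2.28
r_t = 0.59 × 1.25 + 0.41 × 2.28 = 0.7375 + 0.9348 = 1.67

1.67%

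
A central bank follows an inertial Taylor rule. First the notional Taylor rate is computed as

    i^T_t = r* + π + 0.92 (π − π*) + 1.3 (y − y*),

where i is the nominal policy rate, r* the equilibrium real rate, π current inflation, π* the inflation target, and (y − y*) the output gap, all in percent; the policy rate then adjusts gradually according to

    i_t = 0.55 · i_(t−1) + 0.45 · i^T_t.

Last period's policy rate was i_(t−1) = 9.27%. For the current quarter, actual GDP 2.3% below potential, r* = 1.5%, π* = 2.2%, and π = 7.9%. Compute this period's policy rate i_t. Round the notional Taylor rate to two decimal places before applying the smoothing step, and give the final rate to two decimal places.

Output 2.3% below potential → (y − y*) = -2.3.
i^T_t = 1.5 + 7.9 + 0.92 × (7.9 − 2.2) + 1.3 × (-2.3)
   = 1.5 + 7.9 + 5.244 − 2.99 = 11.65
i_t = 0.55 × 9.27 + 0.45 × 11.65 = 5.0985 + 5.2425 = 10.34

10.34%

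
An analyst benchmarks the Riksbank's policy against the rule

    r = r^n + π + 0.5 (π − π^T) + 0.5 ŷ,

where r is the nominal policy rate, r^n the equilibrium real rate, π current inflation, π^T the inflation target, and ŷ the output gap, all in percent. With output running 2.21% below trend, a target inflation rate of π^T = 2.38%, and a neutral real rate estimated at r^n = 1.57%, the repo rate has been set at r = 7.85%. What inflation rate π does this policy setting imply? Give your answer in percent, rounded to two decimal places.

Output 2.21% below potential → ŷ = -2.21.
Collecting π: r = r^n + (1 + 0.5) π − 0.5 π^T + 0.5 ŷ
1.5 π = 7.85 − 1.57 + 0.5 × 2.38 − 0.5 × (-2.21) = 8.575
π = 8.575 / 1.5 = 5.72

5.72%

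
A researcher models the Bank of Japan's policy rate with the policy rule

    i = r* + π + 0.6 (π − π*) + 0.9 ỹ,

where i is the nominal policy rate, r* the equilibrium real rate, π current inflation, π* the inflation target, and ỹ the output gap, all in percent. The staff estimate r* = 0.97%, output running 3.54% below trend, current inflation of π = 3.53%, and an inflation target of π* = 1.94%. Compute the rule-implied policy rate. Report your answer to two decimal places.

Output 3.54% below potential → ỹ = -3.54.
i = 0.97 + 3.53 + 0.6 × (3.53 − 1.94) + 0.9 × (-3.54)
   = 0.97 + 3.53 + 0.954 − 3.186 = 2.27

2.27%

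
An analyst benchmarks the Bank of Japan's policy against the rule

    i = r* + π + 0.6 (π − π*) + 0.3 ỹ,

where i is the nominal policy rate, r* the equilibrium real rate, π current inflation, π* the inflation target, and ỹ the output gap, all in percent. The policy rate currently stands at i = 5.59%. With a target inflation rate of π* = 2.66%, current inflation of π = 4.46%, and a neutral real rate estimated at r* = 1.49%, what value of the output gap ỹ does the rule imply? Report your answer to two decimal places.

-4.80%

0.3 ỹ = 5.59 − 1.49 − 4.46 − 0.6 × (4.46 − 2.66) = -1.44
ỹ = -1.44 / 0.3 = -4.80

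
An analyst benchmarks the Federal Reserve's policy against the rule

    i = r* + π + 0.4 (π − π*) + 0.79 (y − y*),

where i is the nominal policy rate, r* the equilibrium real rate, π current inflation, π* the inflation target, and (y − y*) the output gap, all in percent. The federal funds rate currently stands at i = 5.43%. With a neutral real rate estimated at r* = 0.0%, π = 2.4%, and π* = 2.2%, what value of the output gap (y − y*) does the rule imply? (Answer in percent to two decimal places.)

0.79 (y − y*) = 5.43 − 0.0 − 2.4 − 0.4 × (2.4 − 2.2) = 2.95
(y − y*) = 2.95 / 0.79 = 3.73

3.73%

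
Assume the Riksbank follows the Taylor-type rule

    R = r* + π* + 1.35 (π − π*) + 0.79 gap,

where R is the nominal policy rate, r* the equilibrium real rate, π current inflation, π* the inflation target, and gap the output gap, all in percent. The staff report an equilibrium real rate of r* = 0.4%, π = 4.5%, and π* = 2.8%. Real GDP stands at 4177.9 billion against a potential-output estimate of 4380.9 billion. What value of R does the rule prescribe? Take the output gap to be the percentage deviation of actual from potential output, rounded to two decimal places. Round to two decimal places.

Output gap = 100 × (4177.9 − 4380.9) / 4380.9 = -4.63%.
R = 0.40 + 2.80 + 1.35 × (4.50 − 2.80) + 0.79 × (-4.63)
   = 0.40 + 2.8 + 2.295 − 3.6577 = 1.84

1.84%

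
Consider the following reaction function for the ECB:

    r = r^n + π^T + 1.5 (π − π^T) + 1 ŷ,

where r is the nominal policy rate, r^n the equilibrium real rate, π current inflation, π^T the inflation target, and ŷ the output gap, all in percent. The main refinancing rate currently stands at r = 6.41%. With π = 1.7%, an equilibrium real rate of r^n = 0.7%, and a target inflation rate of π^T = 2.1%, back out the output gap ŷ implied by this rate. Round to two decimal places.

4.21%

1 ŷ = 6.41 − 0.7 − 2.1 − 1.5 × (1.7 − 2.1) = 4.21
ŷ = 4.21 / 1 = 4.21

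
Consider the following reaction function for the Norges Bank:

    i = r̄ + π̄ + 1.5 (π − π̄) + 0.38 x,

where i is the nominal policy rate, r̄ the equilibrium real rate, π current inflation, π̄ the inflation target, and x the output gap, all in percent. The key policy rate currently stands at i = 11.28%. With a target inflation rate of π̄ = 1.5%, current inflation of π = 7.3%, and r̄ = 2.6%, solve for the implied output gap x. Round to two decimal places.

0.38 x = 11.28 − 2.6 − 1.5 − 1.5 × (7.3 − 1.5) = -1.52
x = -1.52 / 0.38 = -4.00

-4.00%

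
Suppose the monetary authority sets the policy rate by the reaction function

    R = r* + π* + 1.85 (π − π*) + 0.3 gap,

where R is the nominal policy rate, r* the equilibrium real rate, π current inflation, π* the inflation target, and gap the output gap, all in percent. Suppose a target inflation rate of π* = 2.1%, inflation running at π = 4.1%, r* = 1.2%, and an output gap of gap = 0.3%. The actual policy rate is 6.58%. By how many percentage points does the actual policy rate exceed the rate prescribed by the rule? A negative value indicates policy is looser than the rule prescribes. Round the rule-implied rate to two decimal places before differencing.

-0.51 pp

R = 1.2 + 2.1 + 1.85 × (4.1 − 2.1) + 0.3 × 0.3
   = 1.2 + 2.1 + 3.7 + 0.09 = 7.09
Deviation = 6.58 − 7.09 = -0.51 pp.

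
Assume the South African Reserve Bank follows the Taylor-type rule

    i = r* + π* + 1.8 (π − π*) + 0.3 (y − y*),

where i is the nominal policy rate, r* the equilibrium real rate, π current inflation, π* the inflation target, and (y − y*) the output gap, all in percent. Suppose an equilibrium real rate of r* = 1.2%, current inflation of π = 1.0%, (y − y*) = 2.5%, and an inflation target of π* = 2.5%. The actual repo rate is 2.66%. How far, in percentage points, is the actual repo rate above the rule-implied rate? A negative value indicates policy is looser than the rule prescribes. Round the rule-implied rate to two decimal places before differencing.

0.91 pp

i = 1.2 + 2.5 + 1.8 × (1.0 − 2.5) + 0.3 × 2.5
   = 1.2 + 2.5 − 2.7 + 0.75 = 1.75
Deviation = 2.66 − 1.75 = 0.91 pp.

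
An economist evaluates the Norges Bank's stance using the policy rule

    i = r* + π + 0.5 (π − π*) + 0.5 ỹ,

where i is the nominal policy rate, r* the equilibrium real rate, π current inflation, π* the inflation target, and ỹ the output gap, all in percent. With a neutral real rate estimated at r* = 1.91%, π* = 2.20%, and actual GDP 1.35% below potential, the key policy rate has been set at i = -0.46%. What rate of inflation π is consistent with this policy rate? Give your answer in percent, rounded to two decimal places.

Output 1.35% below potential → ỹ = -1.35.
Collecting π: i = r* + (1 + 0.5) π − 0.5 π* + 0.5 ỹ
1.5 π = -0.46 − 1.91 + 0.5 × 2.20 − 0.5 × (-1.35) = -0.595
π = -0.595 / 1.5 = -0.40

-0.40%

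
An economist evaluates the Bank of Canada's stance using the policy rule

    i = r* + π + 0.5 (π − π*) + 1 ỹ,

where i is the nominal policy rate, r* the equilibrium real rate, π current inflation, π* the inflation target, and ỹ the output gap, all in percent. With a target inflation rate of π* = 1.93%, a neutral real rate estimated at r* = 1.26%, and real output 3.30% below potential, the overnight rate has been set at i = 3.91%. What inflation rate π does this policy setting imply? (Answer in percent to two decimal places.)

4.61%

Output 3.30% below potential → ỹ = -3.30.
Collecting π: i = r* + (1 + 0.5) π − 0.5 π* + 1 ỹ
1.5 π = 3.91 − 1.26 + 0.5 × 1.93 − 1 × (-3.30) = 6.915
π = 6.915 / 1.5 = 4.61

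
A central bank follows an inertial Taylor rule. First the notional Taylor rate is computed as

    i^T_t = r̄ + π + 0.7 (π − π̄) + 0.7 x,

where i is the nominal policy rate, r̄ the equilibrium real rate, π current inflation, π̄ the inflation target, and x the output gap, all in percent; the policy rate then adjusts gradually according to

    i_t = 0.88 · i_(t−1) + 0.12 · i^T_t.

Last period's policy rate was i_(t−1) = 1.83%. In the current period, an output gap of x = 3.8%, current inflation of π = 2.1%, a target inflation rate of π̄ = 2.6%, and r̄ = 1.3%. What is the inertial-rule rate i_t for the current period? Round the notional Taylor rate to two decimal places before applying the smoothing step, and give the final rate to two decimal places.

2.30%

i^T_t = 1.3 + 2.1 + 0.7 × (2.1 − 2.6) + 0.7 × 3.8
   = 1.3 + 2.1 − 0.35 + 2.66 = 5.71
i_t = 0.88 × 1.83 + 0.12 × 5.71 = 1.6104 + 0.6852 = 2.30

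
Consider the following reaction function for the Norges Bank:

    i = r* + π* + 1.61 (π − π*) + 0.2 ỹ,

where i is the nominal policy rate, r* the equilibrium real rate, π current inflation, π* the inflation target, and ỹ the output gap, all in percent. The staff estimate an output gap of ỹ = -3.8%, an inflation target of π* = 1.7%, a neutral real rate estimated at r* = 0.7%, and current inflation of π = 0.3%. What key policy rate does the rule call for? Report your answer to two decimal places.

-0.61%

i = 0.7 + 1.7 + 1.61 × (0.3 − 1.7) + 0.2 × (-3.8)
   = 0.7 + 1.7 − 2.254 − 0.76 = -0.61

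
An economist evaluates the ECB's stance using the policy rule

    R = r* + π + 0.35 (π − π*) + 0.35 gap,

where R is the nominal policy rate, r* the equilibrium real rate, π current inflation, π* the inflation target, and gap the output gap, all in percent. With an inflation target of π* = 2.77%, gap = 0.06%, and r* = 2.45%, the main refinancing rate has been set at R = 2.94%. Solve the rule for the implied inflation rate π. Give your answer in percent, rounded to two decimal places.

Collecting π: R = r* + (1 + 0.35) π − 0.35 π* + 0.35 gap
1.35 π = 2.94 − 2.45 + 0.35 × 2.77 − 0.35 × 0.06 = 1.4385
π = 1.4385 / 1.35 = 1.07

1.07%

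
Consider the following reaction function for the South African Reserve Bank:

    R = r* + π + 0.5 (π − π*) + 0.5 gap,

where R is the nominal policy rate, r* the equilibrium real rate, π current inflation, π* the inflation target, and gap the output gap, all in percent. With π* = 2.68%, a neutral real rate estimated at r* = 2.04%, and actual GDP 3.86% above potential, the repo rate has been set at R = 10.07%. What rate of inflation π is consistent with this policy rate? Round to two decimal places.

Output 3.86% above potential → gap = 3.86.
Collecting π: R = r* + (1 + 0.5) π − 0.5 π* + 0.5 gap
1.5 π = 10.07 − 2.04 + 0.5 × 2.68 − 0.5 × 3.86 = 7.44
π = 7.44 / 1.5 = 4.96

4.96%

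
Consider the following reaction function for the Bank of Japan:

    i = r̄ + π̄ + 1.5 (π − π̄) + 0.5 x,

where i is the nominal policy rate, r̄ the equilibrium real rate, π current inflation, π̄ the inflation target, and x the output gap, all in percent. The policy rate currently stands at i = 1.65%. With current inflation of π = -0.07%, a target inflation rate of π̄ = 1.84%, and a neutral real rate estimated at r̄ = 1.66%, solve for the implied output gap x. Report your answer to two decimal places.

0.5 x = 1.65 − 1.66 − 1.84 − 1.5 × ((-0.07) − 1.84) = 1.015
x = 1.015 / 0.5 = 2.03

2.03%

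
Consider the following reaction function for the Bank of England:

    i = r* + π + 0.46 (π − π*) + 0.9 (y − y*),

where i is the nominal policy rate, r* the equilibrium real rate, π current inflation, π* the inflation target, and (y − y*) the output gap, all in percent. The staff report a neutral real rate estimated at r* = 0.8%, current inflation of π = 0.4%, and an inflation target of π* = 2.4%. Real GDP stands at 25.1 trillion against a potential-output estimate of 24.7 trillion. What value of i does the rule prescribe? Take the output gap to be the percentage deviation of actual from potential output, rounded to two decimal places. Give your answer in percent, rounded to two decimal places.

1.74%

Output gap = 100 × (25.1 − 24.7) / 24.7 = 1.62%.
i = 0.80 + 0.40 + 0.46 × (0.40 − 2.40) + 0.9 × 1.62
   = 0.80 + 0.4 − 0.92 + 1.458 = 1.74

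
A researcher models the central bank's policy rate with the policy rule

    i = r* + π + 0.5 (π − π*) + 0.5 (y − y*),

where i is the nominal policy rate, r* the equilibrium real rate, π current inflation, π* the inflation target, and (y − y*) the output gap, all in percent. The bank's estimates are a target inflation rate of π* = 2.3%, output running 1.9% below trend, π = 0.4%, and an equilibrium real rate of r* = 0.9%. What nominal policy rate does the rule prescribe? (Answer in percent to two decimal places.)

-0.60%

Output 1.9% below potential → (y − y*) = -1.9.
i = 0.9 + 0.4 + 0.5 × (0.4 − 2.3) + 0.5 × (-1.9)
   = 0.9 + 0.4 − 0.95 − 0.95 = -0.60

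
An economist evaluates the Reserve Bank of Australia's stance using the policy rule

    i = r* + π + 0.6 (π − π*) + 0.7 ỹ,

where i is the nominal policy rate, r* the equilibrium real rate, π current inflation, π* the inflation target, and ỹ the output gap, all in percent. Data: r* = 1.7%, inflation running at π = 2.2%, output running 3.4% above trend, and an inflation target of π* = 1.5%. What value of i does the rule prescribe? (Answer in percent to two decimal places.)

Output 3.4% above potential → ỹ = 3.4.
i = 1.7 + 2.2 + 0.6 × (2.2 − 1.5) + 0.7 × 3.4
   = 1.7 + 2.2 + 0.42 + 2.38 = 6.70

6.70%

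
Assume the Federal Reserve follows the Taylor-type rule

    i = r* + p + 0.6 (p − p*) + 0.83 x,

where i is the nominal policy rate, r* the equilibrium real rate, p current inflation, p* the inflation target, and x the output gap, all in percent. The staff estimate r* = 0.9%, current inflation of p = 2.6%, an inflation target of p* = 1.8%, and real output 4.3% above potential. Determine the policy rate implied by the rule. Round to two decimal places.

Output 4.3% above potential → x = 4.3.
i = 0.9 + 2.6 + 0.6 × (2.6 − 1.8) + 0.83 × 4.3
   = 0.9 + 2.6 + 0.48 + 3.569 = 7.55

7.55%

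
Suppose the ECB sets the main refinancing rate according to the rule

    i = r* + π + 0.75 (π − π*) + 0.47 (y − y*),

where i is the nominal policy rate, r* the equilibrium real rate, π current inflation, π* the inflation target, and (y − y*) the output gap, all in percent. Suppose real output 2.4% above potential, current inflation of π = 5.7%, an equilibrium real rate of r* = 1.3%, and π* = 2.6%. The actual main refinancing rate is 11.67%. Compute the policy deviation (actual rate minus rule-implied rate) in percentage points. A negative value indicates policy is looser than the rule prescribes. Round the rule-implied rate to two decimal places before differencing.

1.22 pp

Output 2.4% above potential → (y − y*) = 2.4.
i = 1.3 + 5.7 + 0.75 × (5.7 − 2.6) + 0.47 × 2.4
   = 1.3 + 5.7 + 2.325 + 1.128 = 10.45
Deviation = 11.67 − 10.45 = 1.22 pp.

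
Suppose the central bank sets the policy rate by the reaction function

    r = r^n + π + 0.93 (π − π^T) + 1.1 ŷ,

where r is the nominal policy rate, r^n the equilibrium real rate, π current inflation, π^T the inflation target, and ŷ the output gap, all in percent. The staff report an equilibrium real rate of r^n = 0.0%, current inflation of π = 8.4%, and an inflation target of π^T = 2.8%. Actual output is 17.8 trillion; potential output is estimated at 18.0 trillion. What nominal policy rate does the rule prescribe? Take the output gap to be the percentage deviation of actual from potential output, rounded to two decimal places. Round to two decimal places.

12.39%

Output gap = 100 × (17.8 − 18.0) / 18.0 = -1.11%.
r = 0.00 + 8.40 + 0.93 × (8.40 − 2.80) + 1.1 × (-1.11)
   = 0.00 + 8.4 + 5.208 − 1.221 = 12.39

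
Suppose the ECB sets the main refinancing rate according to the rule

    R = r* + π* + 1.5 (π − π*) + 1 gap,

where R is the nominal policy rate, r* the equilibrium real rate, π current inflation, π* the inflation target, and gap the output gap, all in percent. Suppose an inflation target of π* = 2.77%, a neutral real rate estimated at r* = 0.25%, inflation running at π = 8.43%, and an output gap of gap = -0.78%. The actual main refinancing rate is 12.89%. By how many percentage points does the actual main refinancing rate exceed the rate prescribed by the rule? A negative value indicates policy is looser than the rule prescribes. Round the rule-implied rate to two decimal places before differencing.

2.16 pp

R = 0.25 + 2.77 + 1.5 × (8.43 − 2.77) + 1 × (-0.78)
   = 0.25 + 2.77 + 8.49 − 0.78 = 10.73
Deviation = 12.89 − 10.73 = 2.16 pp.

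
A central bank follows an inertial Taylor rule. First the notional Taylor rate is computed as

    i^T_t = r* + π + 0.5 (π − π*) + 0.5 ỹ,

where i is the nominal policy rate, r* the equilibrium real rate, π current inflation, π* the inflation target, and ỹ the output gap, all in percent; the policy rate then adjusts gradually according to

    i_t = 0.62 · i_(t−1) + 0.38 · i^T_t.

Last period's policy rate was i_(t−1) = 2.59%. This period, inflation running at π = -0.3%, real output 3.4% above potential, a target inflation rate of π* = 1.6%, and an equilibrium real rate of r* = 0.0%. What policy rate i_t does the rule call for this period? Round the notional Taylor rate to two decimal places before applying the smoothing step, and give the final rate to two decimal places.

1.78%

Output 3.4% above potential → ỹ = 3.4.
i^T_t = 0.0 + (-0.3) + 0.5 × (-0.3 − 1.6) + 0.5 × 3.4
   = 0.0 − 0.3 − 0.95 + 1.7 = 0.45
i_t = 0.62 × 2.59 + 0.38 × 0.45 = 1.6058 + 0.171 = 1.78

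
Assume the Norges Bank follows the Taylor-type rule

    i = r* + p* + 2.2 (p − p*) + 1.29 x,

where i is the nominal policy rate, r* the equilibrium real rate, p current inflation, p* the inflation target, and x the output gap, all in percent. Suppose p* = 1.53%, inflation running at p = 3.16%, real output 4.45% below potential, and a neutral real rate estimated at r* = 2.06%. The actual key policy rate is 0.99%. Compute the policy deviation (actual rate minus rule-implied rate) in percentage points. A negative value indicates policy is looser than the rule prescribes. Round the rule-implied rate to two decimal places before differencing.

-0.45 pp

Output 4.45% below potential → x = -4.45.
i = 2.06 + 1.53 + 2.2 × (3.16 − 1.53) + 1.29 × (-4.45)
   = 2.06 + 1.53 + 3.586 − 5.7405 = 1.44
Deviation = 0.99 − 1.44 = -0.45 pp.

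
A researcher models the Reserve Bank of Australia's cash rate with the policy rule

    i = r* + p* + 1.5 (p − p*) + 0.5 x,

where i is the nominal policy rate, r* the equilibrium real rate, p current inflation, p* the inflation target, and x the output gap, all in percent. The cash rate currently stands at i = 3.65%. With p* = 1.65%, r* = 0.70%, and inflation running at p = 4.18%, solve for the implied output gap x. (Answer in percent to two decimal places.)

-4.99%

0.5 x = 3.65 − 0.70 − 1.65 − 1.5 × (4.18 − 1.65) = -2.495
x = -2.495 / 0.5 = -4.99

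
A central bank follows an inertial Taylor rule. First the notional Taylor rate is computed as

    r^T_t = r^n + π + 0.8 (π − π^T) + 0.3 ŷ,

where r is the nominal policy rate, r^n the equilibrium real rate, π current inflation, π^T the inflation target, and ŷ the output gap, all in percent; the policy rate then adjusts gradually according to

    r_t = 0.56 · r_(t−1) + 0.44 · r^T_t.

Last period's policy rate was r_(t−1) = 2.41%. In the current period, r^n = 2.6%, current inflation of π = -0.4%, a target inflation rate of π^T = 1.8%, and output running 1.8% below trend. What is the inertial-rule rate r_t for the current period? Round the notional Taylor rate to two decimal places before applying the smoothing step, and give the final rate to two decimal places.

Output 1.8% below potential → ŷ = -1.8.
r^T_t = 2.6 + (-0.4) + 0.8 × (-0.4 − 1.8) + 0.3 × (-1.8)
   = 2.6 − 0.4 − 1.76 − 0.54 = -0.10
r_t = 0.56 × 2.41 + 0.44 × (-0.10) = 1.3496 − 0.044 = 1.31

1.31%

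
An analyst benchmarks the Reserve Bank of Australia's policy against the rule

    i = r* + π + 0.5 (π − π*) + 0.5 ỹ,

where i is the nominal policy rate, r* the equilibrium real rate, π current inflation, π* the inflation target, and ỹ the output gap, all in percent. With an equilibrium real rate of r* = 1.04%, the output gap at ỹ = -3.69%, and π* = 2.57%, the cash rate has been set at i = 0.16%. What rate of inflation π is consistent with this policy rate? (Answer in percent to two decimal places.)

1.50%

Collecting π: i = r* + (1 + 0.5) π − 0.5 π* + 0.5 ỹ
1.5 π = 0.16 − 1.04 + 0.5 × 2.57 − 0.5 × (-3.69) = 2.25
π = 2.25 / 1.5 = 1.50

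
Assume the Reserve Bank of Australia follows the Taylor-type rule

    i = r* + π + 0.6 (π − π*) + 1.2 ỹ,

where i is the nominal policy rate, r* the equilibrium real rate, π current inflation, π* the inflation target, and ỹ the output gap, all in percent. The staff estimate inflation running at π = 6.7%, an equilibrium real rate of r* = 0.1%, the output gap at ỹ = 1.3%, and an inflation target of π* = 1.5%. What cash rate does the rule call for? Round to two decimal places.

i = 0.1 + 6.7 + 0.6 × (6.7 − 1.5) + 1.2 × 1.3
   = 0.1 + 6.7 + 3.12 + 1.56 = 11.48

11.48%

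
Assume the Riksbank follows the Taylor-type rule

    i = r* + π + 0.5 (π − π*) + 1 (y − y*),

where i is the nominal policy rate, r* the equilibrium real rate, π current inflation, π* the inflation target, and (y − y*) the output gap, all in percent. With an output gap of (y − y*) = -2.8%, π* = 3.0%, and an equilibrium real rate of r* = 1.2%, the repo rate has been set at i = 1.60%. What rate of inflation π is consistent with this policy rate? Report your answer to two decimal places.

3.13%

Collecting π: i = r* + (1 + 0.5) π − 0.5 π* + 1 (y − y*)
1.5 π = 1.60 − 1.2 + 0.5 × 3.0 − 1 × (-2.8) = 4.7
π = 4.7 / 1.5 = 3.13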